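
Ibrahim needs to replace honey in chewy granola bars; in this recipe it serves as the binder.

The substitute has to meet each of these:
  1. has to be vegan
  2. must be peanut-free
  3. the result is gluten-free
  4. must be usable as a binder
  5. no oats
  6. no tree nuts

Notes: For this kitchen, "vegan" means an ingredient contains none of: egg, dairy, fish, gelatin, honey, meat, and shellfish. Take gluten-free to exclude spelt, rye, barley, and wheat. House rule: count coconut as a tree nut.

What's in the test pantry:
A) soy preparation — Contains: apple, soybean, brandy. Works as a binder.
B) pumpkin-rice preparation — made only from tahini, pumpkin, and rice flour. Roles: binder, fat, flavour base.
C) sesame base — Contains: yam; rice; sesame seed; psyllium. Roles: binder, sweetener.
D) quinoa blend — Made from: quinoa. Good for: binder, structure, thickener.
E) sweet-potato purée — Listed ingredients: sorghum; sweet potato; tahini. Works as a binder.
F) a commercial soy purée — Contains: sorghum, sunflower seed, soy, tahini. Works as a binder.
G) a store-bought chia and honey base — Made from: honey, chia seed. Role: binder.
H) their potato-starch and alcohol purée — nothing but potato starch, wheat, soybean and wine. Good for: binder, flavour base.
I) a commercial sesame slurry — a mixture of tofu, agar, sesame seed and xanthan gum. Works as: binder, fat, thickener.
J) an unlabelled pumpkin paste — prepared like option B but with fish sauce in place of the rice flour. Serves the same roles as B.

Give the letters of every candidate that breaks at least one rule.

A: every rule checks out — OK
B: nothing on the exclusion list — OK
C: all constraints satisfied — OK
D: only quinoa; none excluded — keep
E: nothing on the exclusion list — OK
F: no peanut, vegan — OK
G: has honey, so not vegan — reject
H: has wheat, so not gluten-free — out
I: sesame seed and tofu etc. — none of it excluded — valid
J: has fish sauce, so not vegan — reject

G, H, J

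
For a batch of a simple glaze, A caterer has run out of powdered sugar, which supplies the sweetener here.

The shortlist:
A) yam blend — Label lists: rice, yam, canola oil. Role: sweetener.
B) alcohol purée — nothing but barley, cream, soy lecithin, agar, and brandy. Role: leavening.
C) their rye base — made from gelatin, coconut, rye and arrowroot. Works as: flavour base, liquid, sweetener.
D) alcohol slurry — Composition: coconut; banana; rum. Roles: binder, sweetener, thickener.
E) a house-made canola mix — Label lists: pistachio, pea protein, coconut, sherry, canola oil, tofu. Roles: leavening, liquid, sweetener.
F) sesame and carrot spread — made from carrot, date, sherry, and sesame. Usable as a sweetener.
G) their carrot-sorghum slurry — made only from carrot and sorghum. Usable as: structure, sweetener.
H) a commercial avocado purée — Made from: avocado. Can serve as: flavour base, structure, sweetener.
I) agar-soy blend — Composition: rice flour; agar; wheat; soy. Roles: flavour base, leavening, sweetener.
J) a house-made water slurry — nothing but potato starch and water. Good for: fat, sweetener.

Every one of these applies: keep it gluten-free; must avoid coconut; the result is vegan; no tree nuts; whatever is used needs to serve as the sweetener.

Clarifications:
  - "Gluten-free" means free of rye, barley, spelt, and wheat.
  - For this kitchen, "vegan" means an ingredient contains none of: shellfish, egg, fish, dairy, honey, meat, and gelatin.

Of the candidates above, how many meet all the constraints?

A: only rice, canola oil and yam; none excluded — valid
B: not usable as a sweetener; has barley, so not gluten-free (and 1 more) — no
C: has rye, so not gluten-free; has gelatin, so not vegan (and 1 more) — reject
D: has coconut, so not coconut-free — out
E: has coconut, so not coconut-free; has pistachio, so not tree-nut-free — reject
F: sherry and sesame etc. — none of it excluded — OK
G: only sorghum and carrot; none excluded — keep
H: only avocado; none excluded — OK
I: has wheat, so not gluten-free — no
J: gluten-free, no tree nuts — valid

5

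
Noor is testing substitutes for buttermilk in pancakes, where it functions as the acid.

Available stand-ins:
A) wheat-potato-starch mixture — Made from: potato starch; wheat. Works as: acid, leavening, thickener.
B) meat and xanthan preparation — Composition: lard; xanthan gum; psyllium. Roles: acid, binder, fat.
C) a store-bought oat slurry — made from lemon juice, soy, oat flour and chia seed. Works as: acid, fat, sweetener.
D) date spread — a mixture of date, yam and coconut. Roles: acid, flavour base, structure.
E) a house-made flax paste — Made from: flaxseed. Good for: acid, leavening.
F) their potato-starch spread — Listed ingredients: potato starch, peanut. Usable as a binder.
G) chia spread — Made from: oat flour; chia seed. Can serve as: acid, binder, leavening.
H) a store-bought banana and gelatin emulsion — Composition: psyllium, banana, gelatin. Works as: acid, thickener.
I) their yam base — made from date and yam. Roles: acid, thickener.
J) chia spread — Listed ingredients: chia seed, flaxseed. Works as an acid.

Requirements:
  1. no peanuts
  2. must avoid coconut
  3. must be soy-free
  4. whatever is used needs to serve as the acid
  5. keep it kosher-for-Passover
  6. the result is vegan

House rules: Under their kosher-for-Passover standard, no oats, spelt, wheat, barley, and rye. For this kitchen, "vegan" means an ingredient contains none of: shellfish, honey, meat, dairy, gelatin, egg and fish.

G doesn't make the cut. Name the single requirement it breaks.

usable as an acid: satisfied
kosher-for-Passover: has oat flour — fails
vegan: satisfied
soy-free: satisfied
coconut-free: satisfied
peanut-free: satisfied

kosher-for-Passover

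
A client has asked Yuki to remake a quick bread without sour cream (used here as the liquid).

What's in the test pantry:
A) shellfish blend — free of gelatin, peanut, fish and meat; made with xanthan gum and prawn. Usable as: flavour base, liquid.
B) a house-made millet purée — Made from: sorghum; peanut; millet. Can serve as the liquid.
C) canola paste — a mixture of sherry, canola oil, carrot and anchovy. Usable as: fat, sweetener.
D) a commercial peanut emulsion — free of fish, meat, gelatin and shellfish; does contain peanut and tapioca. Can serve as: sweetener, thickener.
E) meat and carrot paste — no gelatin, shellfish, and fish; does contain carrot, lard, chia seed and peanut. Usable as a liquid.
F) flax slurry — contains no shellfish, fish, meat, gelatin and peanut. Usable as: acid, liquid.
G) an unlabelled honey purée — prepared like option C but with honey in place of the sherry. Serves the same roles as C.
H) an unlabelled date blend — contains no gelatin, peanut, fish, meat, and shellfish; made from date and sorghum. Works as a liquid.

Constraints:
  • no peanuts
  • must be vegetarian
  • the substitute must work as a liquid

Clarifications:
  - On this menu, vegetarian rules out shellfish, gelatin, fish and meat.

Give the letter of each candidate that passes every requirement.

F, H

A: has prawn, so not vegetarian — no
B: has peanut, so not peanut-free — out
C: not usable as a liquid; has anchovy, so not vegetarian — reject
D: not usable as a liquid; has peanut, so not peanut-free — no
E: has lard, so not vegetarian; has peanut, so not peanut-free — out
F: no peanut, vegetarian — OK
G: not usable as a liquid; has anchovy, so not vegetarian — reject
H: no peanut, vegetarian — valid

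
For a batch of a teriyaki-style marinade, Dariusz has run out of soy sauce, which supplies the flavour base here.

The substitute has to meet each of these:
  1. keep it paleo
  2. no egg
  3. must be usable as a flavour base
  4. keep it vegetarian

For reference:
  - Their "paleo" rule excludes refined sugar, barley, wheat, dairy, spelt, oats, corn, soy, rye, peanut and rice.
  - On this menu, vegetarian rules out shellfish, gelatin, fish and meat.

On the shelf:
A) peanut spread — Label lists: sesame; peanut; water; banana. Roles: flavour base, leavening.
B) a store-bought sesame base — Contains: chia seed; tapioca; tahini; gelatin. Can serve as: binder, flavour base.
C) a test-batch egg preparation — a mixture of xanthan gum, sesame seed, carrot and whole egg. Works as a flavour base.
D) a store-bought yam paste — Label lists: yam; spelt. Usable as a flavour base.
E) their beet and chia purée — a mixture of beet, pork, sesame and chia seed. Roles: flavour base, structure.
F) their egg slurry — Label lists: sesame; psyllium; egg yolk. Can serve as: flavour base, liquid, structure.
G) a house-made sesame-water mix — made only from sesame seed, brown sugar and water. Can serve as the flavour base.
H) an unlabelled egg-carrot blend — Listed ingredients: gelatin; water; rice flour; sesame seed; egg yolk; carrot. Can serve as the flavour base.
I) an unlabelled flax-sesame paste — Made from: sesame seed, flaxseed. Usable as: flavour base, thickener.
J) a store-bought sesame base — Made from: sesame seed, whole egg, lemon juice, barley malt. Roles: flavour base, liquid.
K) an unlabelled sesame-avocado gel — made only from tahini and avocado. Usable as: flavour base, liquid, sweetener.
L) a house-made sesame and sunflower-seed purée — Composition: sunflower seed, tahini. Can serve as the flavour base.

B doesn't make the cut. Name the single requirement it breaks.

usable as a flavour base: satisfied
paleo: satisfied
vegetarian: has gelatin — fails
egg-free: satisfied

vegetarian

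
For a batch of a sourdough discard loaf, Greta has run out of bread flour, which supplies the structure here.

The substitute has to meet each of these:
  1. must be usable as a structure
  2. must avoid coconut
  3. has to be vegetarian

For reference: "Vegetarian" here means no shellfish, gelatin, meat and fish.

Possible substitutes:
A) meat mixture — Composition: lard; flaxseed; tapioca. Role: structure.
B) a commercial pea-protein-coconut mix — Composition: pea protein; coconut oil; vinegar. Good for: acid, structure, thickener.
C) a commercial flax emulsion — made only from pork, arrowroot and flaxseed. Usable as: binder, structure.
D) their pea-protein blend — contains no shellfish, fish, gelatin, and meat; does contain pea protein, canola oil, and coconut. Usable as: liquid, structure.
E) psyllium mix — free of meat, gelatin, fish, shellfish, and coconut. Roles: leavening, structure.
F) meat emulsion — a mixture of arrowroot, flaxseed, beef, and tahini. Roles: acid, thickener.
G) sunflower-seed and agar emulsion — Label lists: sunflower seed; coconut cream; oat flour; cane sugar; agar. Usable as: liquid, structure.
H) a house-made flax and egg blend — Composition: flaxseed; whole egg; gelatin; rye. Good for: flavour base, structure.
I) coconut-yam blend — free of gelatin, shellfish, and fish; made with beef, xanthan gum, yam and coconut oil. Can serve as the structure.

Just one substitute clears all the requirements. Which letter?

E

A: has lard, so not vegetarian — no
B: has coconut oil, so not coconut-free — out
C: has pork, so not vegetarian — no
D: has coconut, so not coconut-free — reject
E: all constraints satisfied — valid
F: not usable as a structure; has beef, so not vegetarian — reject
G: has coconut cream, so not coconut-free — no
H: has gelatin, so not vegetarian — out
I: has beef, so not vegetarian; has coconut oil, so not coconut-free — reject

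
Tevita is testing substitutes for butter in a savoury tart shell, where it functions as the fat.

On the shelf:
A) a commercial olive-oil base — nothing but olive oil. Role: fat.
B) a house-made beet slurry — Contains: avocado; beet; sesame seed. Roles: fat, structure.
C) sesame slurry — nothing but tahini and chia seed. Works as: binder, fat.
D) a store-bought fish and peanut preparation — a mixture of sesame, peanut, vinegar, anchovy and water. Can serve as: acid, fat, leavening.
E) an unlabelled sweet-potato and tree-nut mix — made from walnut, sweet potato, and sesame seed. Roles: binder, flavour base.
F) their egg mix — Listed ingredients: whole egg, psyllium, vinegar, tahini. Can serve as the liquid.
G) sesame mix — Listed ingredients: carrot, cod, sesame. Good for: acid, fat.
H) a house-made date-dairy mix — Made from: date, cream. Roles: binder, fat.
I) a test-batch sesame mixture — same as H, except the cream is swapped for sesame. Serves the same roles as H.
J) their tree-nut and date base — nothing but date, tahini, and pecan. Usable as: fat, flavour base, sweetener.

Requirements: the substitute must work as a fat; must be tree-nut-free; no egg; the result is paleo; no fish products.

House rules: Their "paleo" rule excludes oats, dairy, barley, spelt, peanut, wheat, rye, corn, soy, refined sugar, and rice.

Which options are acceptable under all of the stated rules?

A: no egg, paleo — keep
B: only sesame seed, avocado, and beet; none excluded — keep
C: all constraints satisfied — keep
D: has peanut, so not paleo; has anchovy, so not fish-free — out
E: not usable as a fat; has walnut, so not tree-nut-free — no
F: not usable as a fat; has whole egg, so not egg-free — no
G: has cod, so not fish-free — no
H: has cream, so not paleo — no
I: all constraints satisfied — valid
J: has pecan, so not tree-nut-free — out

A, B, C, I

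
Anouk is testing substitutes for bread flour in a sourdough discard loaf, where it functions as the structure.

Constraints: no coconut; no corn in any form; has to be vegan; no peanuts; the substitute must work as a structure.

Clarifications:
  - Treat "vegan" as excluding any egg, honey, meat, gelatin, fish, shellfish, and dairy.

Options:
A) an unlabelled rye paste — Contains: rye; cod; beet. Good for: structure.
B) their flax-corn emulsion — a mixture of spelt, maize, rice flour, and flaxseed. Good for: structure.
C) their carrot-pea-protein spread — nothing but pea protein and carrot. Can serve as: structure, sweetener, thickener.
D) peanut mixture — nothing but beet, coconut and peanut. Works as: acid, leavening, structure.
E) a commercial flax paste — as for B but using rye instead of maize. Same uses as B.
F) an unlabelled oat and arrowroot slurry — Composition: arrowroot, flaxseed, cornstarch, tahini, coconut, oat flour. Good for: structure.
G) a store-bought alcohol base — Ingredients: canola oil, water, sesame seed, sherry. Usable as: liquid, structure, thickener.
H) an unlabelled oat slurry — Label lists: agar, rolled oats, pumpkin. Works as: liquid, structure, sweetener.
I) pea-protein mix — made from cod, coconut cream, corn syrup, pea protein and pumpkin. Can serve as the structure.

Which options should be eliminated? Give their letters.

A, B, D, F, I

A: has cod, so not vegan — reject
B: has maize, so not corn-free — reject
C: vegan, no coconut — valid
D: has peanut, so not peanut-free; has coconut, so not coconut-free — reject
E: every rule checks out — OK
F: has cornstarch, so not corn-free; has coconut, so not coconut-free — out
G: every rule checks out — keep
H: only rolled oats, pumpkin and agar; none excluded — OK
I: has cod, so not vegan; has corn syrup, so not corn-free (and 1 more) — out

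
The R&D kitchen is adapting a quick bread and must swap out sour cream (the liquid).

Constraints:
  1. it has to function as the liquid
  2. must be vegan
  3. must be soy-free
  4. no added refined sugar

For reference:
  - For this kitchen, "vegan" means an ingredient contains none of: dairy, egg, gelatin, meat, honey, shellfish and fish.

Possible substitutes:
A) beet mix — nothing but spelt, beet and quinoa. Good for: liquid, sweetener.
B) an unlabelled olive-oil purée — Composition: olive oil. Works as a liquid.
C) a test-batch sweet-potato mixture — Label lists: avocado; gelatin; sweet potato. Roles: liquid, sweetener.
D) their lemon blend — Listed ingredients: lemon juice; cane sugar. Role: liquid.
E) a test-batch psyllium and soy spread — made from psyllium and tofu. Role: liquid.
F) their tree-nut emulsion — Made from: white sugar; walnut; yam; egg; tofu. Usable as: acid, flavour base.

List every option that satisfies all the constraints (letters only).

A, B

A: only spelt, beet and quinoa; none excluded — keep
B: only olive oil; none excluded — valid
C: has gelatin, so not vegan — no
D: has cane sugar, so not no-added-sugar — reject
E: has tofu, so not soy-free — no
F: not usable as a liquid; has egg, so not vegan (and 2 more) — out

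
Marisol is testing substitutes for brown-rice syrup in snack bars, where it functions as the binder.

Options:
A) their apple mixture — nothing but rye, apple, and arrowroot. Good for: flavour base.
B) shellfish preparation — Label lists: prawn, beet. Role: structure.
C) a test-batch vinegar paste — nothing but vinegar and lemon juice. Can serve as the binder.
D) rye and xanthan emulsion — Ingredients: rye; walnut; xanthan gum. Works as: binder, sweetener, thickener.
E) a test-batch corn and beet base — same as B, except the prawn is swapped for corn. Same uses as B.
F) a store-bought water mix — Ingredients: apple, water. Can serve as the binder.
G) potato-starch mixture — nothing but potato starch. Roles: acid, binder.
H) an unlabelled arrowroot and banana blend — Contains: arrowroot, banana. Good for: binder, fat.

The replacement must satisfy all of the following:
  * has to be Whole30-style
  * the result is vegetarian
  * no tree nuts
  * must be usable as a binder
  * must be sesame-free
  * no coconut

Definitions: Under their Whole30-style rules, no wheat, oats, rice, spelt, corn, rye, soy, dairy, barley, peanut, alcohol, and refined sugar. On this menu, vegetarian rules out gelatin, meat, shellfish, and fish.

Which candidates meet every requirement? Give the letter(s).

A: not usable as a binder; has rye, so not Whole30-style — out
B: not usable as a binder; has prawn, so not vegetarian — out
C: all constraints satisfied — valid
D: has rye, so not Whole30-style; has walnut, so not tree-nut-free — reject
E: not usable as a binder; has corn, so not Whole30-style — out
F: only water and apple; none excluded — OK
G: no tree nuts, no coconut — valid
H: all constraints satisfied — valid

C, F, G, H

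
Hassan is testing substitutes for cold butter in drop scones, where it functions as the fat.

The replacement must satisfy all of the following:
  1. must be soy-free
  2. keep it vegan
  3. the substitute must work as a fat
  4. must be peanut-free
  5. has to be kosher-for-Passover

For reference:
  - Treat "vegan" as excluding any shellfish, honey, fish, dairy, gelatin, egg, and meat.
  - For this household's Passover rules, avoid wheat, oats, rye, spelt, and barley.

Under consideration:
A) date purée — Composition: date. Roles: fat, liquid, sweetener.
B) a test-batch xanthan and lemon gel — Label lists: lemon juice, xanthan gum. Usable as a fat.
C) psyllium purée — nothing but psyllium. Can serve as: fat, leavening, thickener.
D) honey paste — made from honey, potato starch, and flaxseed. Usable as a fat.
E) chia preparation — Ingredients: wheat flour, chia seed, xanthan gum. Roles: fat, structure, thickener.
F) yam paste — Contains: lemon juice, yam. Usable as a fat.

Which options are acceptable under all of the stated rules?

A: only date; none excluded — valid
B: only xanthan gum and lemon juice; none excluded — keep
C: nothing on the exclusion list — OK
D: has honey, so not vegan — out
E: has wheat flour, so not kosher-for-Passover — no
F: all constraints satisfied — keep

A, B, C, F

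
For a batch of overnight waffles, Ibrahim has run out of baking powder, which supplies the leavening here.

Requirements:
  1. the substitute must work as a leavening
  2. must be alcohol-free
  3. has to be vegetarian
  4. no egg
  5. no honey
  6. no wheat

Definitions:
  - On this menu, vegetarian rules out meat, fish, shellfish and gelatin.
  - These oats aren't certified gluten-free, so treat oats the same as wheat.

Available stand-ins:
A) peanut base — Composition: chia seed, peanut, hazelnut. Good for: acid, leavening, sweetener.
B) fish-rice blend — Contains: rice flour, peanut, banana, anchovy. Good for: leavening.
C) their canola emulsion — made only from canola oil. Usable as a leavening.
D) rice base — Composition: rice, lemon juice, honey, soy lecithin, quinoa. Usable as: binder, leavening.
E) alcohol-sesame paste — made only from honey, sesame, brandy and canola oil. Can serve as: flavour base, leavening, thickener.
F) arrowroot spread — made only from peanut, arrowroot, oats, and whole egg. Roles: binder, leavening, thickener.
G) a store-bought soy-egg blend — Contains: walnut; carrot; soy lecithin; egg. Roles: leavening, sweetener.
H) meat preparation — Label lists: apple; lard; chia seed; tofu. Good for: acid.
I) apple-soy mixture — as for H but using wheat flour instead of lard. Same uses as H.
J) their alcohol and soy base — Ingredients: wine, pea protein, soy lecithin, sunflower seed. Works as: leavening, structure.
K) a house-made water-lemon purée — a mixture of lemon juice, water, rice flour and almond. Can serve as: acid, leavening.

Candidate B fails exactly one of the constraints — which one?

vegetarian

usable as a leavening: satisfied
vegetarian: has anchovy — fails
honey-free: satisfied
alcohol-free: satisfied
wheat-free: satisfied
egg-free: satisfied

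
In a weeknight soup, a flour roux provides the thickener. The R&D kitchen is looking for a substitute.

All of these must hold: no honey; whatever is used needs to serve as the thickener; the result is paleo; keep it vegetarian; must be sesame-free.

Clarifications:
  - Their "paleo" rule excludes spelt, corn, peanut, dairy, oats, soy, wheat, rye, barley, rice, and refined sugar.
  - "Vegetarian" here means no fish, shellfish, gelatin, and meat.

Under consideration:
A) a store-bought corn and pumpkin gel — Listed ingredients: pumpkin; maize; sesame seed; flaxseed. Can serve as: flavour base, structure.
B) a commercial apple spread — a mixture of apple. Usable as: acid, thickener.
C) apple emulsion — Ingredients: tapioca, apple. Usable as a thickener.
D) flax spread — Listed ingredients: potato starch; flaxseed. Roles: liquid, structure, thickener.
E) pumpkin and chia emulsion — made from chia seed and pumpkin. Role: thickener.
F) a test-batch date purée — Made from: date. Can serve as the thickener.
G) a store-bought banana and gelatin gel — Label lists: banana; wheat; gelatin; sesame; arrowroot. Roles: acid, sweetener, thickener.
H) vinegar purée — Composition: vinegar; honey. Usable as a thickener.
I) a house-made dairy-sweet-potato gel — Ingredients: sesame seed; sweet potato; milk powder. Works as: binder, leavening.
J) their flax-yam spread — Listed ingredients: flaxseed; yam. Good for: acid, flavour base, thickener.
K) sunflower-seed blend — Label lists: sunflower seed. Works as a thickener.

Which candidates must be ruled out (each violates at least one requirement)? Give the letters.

A, G, H, I

A: not usable as a thickener; has maize, so not paleo (and 1 more) — reject
B: only apple; none excluded — keep
C: every rule checks out — keep
D: only potato starch and flaxseed; none excluded — OK
E: every rule checks out — keep
F: no sesame, no honey — keep
G: has wheat, so not paleo; has gelatin, so not vegetarian (and 1 more) — reject
H: has honey, so not honey-free — no
I: not usable as a thickener; has milk powder, so not paleo (and 1 more) — out
J: vegetarian, paleo — valid
K: works as a thickener, paleo, vegetarian — keep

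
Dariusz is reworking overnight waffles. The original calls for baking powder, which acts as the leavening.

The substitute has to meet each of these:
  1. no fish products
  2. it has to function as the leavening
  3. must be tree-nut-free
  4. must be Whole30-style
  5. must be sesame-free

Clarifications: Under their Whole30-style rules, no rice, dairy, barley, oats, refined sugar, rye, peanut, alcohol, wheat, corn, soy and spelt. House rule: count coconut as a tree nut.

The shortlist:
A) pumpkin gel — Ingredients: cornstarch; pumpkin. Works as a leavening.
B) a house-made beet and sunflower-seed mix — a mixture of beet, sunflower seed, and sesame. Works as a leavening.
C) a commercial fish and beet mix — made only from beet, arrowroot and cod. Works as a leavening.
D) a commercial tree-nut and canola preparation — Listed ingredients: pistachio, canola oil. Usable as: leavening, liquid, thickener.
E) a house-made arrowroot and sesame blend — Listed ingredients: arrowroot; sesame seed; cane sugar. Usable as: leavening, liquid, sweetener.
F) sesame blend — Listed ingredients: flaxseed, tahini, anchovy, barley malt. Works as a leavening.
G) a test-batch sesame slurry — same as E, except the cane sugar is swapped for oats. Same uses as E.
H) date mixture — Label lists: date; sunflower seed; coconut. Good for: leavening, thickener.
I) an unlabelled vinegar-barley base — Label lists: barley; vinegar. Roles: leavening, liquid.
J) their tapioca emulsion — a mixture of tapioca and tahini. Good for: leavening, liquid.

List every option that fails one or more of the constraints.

A: has cornstarch, so not Whole30-style — no
B: has sesame, so not sesame-free — out
C: has cod, so not fish-free — reject
D: has pistachio, so not tree-nut-free — reject
E: has cane sugar, so not Whole30-style; has sesame seed, so not sesame-free — out
F: has barley malt, so not Whole30-style; has tahini, so not sesame-free (and 1 more) — no
G: has oats, so not Whole30-style; has sesame seed, so not sesame-free — no
H: has coconut, so not tree-nut-free — no
I: has barley, so not Whole30-style — out
J: has tahini, so not sesame-free — reject

A, B, C, D, E, F, G, H, I, J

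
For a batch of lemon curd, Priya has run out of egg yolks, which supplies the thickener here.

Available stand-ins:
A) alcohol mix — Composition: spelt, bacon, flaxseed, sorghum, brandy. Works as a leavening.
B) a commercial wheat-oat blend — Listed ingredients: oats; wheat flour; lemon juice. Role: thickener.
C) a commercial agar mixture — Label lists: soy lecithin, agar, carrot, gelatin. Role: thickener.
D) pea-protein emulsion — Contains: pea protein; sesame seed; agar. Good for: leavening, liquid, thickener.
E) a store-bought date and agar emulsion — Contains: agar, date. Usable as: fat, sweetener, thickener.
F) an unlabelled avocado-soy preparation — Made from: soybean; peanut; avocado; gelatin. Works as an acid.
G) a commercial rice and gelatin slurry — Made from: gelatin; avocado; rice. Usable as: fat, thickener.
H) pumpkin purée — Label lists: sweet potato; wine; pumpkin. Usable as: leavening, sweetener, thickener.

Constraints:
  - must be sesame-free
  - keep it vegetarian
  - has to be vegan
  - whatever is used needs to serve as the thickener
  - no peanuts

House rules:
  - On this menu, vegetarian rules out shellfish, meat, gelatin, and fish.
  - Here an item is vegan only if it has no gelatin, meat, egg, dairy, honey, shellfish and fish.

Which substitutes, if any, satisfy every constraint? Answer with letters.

A: not usable as a thickener; has bacon, so not vegetarian (and 1 more) — no
B: works as a thickener, vegan, no peanut — OK
C: has gelatin, so not vegetarian; has gelatin, so not vegan — no
D: has sesame seed, so not sesame-free — no
E: every rule checks out — valid
F: not usable as a thickener; has gelatin, so not vegetarian (and 2 more) — no
G: has gelatin, so not vegetarian; has gelatin, so not vegan — out
H: every rule checks out — keep

B, E, H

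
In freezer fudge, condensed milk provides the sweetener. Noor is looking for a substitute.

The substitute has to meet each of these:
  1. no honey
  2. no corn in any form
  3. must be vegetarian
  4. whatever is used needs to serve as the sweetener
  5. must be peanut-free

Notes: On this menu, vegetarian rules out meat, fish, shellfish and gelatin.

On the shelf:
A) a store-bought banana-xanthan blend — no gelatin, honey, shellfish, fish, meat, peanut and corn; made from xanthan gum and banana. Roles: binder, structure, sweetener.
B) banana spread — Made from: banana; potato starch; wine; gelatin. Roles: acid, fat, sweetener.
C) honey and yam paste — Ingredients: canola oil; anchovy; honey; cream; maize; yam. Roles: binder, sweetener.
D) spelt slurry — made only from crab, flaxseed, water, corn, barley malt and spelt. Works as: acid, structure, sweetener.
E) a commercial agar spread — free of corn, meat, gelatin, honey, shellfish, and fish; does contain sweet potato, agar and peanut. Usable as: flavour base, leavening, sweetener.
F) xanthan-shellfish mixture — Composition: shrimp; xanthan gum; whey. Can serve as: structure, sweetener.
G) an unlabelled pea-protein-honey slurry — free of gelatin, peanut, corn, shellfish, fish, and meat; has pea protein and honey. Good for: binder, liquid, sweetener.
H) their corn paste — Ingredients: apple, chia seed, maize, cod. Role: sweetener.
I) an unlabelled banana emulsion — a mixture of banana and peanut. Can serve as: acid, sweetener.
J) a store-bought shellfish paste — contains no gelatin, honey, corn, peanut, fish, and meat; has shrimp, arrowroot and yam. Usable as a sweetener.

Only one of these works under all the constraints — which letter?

A: no peanut, vegetarian — OK
B: has gelatin, so not vegetarian — reject
C: has anchovy, so not vegetarian; has honey, so not honey-free (and 1 more) — out
D: has crab, so not vegetarian; has corn, so not corn-free — no
E: has peanut, so not peanut-free — out
F: has shrimp, so not vegetarian — no
G: has honey, so not honey-free — no
H: has cod, so not vegetarian; has maize, so not corn-free — reject
I: has peanut, so not peanut-free — reject
J: has shrimp, so not vegetarian — no

A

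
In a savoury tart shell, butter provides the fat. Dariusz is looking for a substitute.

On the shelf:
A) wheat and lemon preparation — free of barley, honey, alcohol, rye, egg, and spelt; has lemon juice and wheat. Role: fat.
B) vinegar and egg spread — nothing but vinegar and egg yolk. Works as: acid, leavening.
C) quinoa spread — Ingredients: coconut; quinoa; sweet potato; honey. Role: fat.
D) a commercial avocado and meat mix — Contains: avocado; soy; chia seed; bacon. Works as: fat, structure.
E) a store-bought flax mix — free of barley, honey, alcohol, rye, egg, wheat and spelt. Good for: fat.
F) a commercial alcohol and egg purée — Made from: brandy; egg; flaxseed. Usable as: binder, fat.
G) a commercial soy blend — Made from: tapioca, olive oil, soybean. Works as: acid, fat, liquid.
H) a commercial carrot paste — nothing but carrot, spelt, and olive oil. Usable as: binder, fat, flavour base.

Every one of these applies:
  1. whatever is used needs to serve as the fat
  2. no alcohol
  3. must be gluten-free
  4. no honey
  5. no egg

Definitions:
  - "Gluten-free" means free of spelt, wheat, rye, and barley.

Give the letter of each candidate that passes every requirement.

D, E, G

A: has wheat, so not gluten-free — no
B: not usable as a fat; has egg yolk, so not egg-free — out
C: has honey, so not honey-free — reject
D: nothing on the exclusion list — valid
E: works as a fat, no alcohol, no honey — OK
F: has egg, so not egg-free; has brandy, so not alcohol-free — reject
G: works as a fat, gluten-free, no egg — OK
H: has spelt, so not gluten-free — out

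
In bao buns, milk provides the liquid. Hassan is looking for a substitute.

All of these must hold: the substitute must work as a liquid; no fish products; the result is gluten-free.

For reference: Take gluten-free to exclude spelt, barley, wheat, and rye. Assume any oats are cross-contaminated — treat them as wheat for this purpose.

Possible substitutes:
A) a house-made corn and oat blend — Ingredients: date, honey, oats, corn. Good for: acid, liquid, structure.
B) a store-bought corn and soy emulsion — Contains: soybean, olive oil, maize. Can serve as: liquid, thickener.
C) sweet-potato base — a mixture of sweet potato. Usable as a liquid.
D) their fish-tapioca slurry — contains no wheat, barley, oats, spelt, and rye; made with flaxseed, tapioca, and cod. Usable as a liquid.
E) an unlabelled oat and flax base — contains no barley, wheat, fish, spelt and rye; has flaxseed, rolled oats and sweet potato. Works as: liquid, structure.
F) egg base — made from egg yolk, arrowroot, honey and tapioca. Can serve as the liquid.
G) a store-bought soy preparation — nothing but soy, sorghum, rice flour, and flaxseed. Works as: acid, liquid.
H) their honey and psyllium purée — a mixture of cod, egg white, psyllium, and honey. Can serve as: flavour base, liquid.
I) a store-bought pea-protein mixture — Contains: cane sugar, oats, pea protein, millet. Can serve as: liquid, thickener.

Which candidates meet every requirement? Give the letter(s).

B, C, F, G

A: has oats, so not gluten-free — no
B: only maize, soybean and olive oil; none excluded — OK
C: nothing on the exclusion list — OK
D: has cod, so not fish-free — out
E: has rolled oats, so not gluten-free — out
F: nothing on the exclusion list — keep
G: works as a liquid, no fish, gluten-free — keep
H: has cod, so not fish-free — out
I: has oats, so not gluten-free — out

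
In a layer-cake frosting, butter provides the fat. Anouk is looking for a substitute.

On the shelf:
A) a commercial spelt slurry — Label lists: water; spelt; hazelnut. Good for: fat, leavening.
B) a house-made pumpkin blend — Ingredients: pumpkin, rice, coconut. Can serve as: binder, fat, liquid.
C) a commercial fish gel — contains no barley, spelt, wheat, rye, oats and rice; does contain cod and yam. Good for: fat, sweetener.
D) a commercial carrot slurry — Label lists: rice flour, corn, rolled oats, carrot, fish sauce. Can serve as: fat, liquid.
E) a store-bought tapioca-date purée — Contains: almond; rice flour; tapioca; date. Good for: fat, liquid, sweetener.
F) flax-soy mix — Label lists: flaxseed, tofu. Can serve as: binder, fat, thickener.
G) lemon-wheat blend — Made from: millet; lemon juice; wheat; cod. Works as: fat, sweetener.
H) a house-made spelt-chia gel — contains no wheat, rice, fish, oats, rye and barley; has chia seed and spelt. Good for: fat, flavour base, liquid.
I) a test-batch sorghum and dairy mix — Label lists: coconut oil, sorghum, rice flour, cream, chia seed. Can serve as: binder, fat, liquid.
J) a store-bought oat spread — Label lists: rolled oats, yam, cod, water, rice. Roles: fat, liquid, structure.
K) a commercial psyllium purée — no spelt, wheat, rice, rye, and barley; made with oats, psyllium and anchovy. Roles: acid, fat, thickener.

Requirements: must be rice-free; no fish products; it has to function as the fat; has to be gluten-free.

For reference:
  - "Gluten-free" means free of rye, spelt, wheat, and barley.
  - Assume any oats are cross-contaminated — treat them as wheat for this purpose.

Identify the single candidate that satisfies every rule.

F

A: has spelt, so not gluten-free — reject
B: has rice, so not rice-free — reject
C: has cod, so not fish-free — no
D: has rolled oats, so not gluten-free; has rice flour, so not rice-free (and 1 more) — no
E: has rice flour, so not rice-free — reject
F: gluten-free, no fish — keep
G: has wheat, so not gluten-free; has cod, so not fish-free — reject
H: has spelt, so not gluten-free — reject
I: has rice flour, so not rice-free — out
J: has rolled oats, so not gluten-free; has rice, so not rice-free (and 1 more) — reject
K: has oats, so not gluten-free; has anchovy, so not fish-free — reject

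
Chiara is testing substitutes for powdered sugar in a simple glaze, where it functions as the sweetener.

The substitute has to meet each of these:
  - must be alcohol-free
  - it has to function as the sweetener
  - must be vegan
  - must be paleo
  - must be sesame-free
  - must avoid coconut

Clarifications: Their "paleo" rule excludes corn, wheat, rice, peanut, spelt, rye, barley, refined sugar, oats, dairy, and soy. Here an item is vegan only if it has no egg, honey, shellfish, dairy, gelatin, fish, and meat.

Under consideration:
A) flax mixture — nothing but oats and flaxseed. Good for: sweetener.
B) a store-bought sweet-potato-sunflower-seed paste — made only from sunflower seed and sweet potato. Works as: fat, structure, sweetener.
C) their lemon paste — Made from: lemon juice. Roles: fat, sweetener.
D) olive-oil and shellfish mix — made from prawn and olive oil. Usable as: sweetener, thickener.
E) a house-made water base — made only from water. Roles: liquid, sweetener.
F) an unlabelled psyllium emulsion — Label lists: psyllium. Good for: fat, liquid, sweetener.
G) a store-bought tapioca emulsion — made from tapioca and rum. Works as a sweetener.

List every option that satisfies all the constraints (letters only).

B, C, E, F

A: has oats, so not paleo — no
B: only sunflower seed and sweet potato; none excluded — OK
C: nothing on the exclusion list — valid
D: has prawn, so not vegan — reject
E: only water; none excluded — keep
F: all constraints satisfied — OK
G: has rum, so not alcohol-free — reject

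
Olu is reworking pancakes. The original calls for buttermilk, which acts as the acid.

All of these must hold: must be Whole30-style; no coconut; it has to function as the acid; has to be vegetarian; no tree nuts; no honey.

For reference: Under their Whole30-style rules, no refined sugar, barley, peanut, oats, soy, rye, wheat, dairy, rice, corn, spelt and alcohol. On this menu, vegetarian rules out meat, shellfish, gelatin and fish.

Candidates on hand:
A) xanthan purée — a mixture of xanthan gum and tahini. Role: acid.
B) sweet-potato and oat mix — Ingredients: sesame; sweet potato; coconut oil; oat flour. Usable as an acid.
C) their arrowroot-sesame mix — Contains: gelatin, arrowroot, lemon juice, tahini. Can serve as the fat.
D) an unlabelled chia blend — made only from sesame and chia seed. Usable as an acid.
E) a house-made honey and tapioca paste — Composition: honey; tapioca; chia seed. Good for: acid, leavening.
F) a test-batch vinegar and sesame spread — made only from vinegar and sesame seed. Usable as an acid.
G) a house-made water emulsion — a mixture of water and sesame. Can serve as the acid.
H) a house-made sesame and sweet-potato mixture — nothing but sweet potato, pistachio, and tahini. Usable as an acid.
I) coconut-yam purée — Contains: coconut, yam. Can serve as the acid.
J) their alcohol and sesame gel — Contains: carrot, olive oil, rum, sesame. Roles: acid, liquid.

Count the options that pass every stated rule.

A: only tahini and xanthan gum; none excluded — keep
B: has oat flour, so not Whole30-style; has coconut oil, so not coconut-free — no
C: not usable as an acid; has gelatin, so not vegetarian — out
D: every rule checks out — valid
E: has honey, so not honey-free — no
F: nothing on the exclusion list — OK
G: all constraints satisfied — valid
H: has pistachio, so not tree-nut-free — reject
I: has coconut, so not coconut-free — reject
J: has rum, so not Whole30-style — no

4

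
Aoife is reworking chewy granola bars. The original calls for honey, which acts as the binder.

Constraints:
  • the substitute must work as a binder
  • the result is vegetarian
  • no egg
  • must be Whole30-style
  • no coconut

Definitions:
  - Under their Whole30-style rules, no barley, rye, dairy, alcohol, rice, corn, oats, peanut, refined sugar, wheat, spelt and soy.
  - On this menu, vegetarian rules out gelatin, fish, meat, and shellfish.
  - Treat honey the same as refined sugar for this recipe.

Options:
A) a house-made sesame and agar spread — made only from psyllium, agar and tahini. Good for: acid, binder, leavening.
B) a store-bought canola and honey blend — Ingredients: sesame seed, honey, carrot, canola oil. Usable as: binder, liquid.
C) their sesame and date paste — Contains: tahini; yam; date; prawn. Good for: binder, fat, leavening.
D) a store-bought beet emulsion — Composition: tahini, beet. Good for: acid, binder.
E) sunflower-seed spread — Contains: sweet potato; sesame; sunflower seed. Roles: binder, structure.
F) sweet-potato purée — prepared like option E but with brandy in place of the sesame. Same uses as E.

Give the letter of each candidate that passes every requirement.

A: only tahini, agar and psyllium; none excluded — OK
B: has honey, so not Whole30-style — no
C: has prawn, so not vegetarian — reject
D: only tahini and beet; none excluded — OK
E: nothing on the exclusion list — OK
F: has brandy, so not Whole30-style — no

A, D, E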